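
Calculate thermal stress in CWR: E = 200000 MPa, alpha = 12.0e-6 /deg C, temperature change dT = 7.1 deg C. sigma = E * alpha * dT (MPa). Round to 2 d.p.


sigma = E * alpha * dT
sigma = 200000 * 12.0e-6 * 7.1
sigma = 2.4 * 7.1
sigma = 17.04 MPa

17.04


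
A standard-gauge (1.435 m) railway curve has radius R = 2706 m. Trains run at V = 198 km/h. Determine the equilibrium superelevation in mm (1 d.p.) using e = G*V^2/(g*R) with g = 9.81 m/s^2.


Convert speed: V = 198 / 3.6 = 55.0 m/s
Apply formula: e = 1.435 * 55.0^2 / (9.81 * 2706)
e = 1.435 * 3025.0 / 26545.86
e = 0.163524 m = 163.5 mm

163.5


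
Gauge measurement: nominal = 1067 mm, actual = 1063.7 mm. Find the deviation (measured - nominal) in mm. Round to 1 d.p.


Deviation = measured - nominal
Deviation = 1063.7 - 1067
Deviation = -3.3 mm

-3.3


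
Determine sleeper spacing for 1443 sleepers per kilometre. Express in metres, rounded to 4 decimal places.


Spacing = 1000 m / number of sleepers
Spacing = 1000 / 1443
Spacing = 0.6930 m

0.6930


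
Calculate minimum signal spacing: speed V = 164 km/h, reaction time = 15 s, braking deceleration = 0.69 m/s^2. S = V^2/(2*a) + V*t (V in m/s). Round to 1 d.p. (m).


V = 164 / 3.6 = 45.5556 m/s
Braking distance = 45.5556^2 / (2*0.69) = 1503.8468 m
Sighting distance = 45.5556 * 15 = 683.3333 m
S = 1503.8468 + 683.3333 = 2187.2 m

2187.2


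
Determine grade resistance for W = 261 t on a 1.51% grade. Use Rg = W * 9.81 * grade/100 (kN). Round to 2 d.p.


Rg = W * 9.81 * grade / 100
Rg = 261 * 9.81 * 1.51 / 100
Rg = 2560.41 * 0.0151
Rg = 38.66 kN

38.66


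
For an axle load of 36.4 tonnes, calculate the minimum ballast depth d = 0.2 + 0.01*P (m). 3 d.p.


d = 0.2 + 0.01 * 36.4
d = 0.2 + 0.364
d = 0.564 m

0.564


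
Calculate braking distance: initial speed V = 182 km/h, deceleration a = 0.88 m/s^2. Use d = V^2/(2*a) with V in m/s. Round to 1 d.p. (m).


Convert speed: V = 182 / 3.6 = 50.5556 m/s
V^2 = 2555.8642
d = 2555.8642 / (2 * 0.88)
d = 2555.8642 / 1.76
d = 1452.2 m

1452.2


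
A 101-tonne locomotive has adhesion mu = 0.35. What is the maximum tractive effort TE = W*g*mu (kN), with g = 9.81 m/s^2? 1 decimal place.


TE_max = W * g * mu
TE_max = 101 * 9.81 * 0.35
TE_max = 990.81 * 0.35
TE_max = 346.8 kN

346.8


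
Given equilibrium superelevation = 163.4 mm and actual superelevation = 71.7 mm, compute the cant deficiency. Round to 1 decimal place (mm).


Cant deficiency = equilibrium cant - actual cant
CD = 163.4 - 71.7
CD = 91.7 mm

91.7


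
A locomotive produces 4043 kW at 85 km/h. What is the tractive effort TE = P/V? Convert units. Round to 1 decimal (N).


Convert: P = 4043 kW = 4043000 W
V = 85 / 3.6 = 23.6111 m/s
TE = 4043000 / 23.6111
TE = 171232.9 N

171232.9


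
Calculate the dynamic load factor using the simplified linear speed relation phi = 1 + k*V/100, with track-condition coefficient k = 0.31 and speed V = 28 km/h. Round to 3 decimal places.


phi = 1 + k * V / 100
phi = 1 + 0.31 * 28 / 100
phi = 1 + 0.0868
phi = 1.087

1.087


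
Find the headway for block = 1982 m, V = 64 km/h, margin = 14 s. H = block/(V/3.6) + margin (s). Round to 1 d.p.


V = 64 / 3.6 = 17.7778 m/s
Block traversal time = 1982 / 17.7778 = 111.4875 s
Headway = 111.4875 + 14
Headway = 125.5 s

125.5


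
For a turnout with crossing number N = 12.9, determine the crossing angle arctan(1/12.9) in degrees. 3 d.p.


1/N = 1/12.9 = 0.077519
angle = arctan(0.077519) = 0.077365 rad
angle = 0.077365 * 180/pi = 4.433 degrees

4.433


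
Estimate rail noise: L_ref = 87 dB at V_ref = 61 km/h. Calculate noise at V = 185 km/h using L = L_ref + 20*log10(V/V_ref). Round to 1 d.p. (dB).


V/V_ref = 185 / 61 = 3.032787
log10(3.032787) = 0.481842
20 * 0.481842 = 9.6368
L = 87 + 9.6368 = 96.6 dB

96.6


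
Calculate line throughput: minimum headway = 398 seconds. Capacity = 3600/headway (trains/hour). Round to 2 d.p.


Capacity = 3600 / headway
Capacity = 3600 / 398
Capacity = 9.05 trains/hour

9.05


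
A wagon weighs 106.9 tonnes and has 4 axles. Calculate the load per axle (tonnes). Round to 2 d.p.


Load per axle = total weight / number of axles
Load = 106.9 / 4
Load = 26.73 tonnes

26.73


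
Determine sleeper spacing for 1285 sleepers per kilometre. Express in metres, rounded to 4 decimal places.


Spacing = 1000 m / number of sleepers
Spacing = 1000 / 1285
Spacing = 0.7782 m

0.7782


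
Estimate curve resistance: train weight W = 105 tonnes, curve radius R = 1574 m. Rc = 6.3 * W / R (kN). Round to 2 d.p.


Rc = 6.3 * W / R
Rc = 6.3 * 105 / 1574
Rc = 661.5 / 1574
Rc = 0.42 kN

0.42


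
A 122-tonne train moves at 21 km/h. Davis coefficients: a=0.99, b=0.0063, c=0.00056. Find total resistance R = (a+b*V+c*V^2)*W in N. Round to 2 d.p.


b*V = 0.0063 * 21 = 0.1323
c*V^2 = 0.00056 * 441 = 0.24696
R_per_t = 0.99 + 0.1323 + 0.24696 = 1.36926 N/t
R_total = 1.36926 * 122 = 167.05 N

167.05


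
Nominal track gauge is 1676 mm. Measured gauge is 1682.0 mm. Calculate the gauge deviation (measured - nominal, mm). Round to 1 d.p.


Deviation = measured - nominal
Deviation = 1682.0 - 1676
Deviation = 6.0 mm

6.0


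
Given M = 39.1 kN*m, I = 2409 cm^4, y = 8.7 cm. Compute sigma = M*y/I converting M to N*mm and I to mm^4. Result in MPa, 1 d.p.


Convert units:
M = 39.1 kN*m = 39100000 N*mm
y = 8.7 cm = 87 mm
I = 2409 cm^4 = 24090000 mm^4
sigma = 39100000 * 87 / 24090000
sigma = 141.2 MPa

141.2


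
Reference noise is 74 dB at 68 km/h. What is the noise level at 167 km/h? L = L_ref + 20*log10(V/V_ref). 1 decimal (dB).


V/V_ref = 167 / 68 = 2.455882
log10(2.455882) = 0.390208
20 * 0.390208 = 7.8042
L = 74 + 7.8042 = 81.8 dB

81.8


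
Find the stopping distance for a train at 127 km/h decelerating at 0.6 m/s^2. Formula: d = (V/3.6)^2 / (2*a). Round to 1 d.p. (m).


Convert speed: V = 127 / 3.6 = 35.2778 m/s
V^2 = 1244.5216
d = 1244.5216 / (2 * 0.6)
d = 1244.5216 / 1.2
d = 1037.1 m

1037.1


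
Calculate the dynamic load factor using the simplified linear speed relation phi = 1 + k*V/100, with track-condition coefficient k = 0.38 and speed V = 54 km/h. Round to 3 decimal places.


phi = 1 + k * V / 100
phi = 1 + 0.38 * 54 / 100
phi = 1 + 0.2052
phi = 1.205

1.205


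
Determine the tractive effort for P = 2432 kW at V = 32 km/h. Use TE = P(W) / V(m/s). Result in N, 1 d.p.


Convert: P = 2432 kW = 2432000 W
V = 32 / 3.6 = 8.8889 m/s
TE = 2432000 / 8.8889
TE = 273600.0 N

273600.0


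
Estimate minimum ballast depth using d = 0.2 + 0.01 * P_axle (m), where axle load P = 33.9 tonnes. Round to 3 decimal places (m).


d = 0.2 + 0.01 * 33.9
d = 0.2 + 0.339
d = 0.539 m

0.539


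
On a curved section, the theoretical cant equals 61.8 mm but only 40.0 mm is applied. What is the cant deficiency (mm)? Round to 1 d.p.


Cant deficiency = equilibrium cant - actual cant
CD = 61.8 - 40.0
CD = 21.8 mm

21.8


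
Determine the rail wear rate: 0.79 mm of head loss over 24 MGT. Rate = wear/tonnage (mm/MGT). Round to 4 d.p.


Wear rate = total wear / cumulative tonnage
Rate = 0.79 / 24
Rate = 0.0329 mm/MGT

0.0329


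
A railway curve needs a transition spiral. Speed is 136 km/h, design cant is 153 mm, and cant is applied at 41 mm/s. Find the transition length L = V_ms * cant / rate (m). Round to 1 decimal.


Convert speed: V = 136 / 3.6 = 37.7778 m/s
L = 37.7778 * 153 / 41
L = 5780.0 / 41
L = 141.0 m

141.0


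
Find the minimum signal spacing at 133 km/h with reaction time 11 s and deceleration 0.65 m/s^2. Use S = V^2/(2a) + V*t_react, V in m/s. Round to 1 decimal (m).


V = 133 / 3.6 = 36.9444 m/s
Braking distance = 36.9444^2 / (2*0.65) = 1049.9169 m
Sighting distance = 36.9444 * 11 = 406.3889 m
S = 1049.9169 + 406.3889 = 1456.3 m

1456.3


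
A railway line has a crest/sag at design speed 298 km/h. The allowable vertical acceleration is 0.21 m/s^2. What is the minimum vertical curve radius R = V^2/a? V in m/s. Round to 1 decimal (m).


Convert speed: V = 298 / 3.6 = 82.7778 m/s
V^2 = 6852.1605 m^2/s^2
R_v = 6852.1605 / 0.21
R_v = 32629.3 m

32629.3


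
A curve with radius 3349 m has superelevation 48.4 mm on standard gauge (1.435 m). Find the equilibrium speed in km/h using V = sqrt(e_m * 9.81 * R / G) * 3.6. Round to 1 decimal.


Convert cant: e = 48.4 mm = 0.0484 m
V_ms = sqrt(0.0484 * 9.81 * 3349 / 1.435)
V_ms = sqrt(1108.096583) = 33.2881 m/s
V = 33.2881 * 3.6 = 119.8 km/h

119.8


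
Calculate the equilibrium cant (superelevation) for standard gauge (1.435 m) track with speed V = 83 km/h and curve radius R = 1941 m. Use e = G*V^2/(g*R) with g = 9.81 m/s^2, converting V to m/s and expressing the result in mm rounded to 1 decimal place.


Convert speed: V = 83 / 3.6 = 23.0556 m/s
Apply formula: e = 1.435 * 23.0556^2 / (9.81 * 1941)
e = 1.435 * 531.5586 / 19041.21
e = 0.04006 m = 40.1 mm

40.1


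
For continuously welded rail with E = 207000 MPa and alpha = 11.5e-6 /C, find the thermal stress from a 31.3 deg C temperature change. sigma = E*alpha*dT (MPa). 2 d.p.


sigma = E * alpha * dT
sigma = 207000 * 11.5e-6 * 31.3
sigma = 2.3805 * 31.3
sigma = 74.51 MPa

74.51


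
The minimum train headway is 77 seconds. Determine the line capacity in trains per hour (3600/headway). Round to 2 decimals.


Capacity = 3600 / headway
Capacity = 3600 / 77
Capacity = 46.75 trains/hour

46.75


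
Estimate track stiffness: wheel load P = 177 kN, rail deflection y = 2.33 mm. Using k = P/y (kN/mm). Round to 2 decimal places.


Track stiffness k = P / y
k = 177 / 2.33
k = 75.97 kN/mm

75.97


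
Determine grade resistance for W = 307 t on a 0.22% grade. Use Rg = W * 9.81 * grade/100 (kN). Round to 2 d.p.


Rg = W * 9.81 * grade / 100
Rg = 307 * 9.81 * 0.22 / 100
Rg = 3011.67 * 0.0022
Rg = 6.63 kN

6.63


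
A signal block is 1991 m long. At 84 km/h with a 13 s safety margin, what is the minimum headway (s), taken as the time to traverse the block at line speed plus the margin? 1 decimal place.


V = 84 / 3.6 = 23.3333 m/s
Block traversal time = 1991 / 23.3333 = 85.3286 s
Headway = 85.3286 + 13
Headway = 98.3 s

98.3


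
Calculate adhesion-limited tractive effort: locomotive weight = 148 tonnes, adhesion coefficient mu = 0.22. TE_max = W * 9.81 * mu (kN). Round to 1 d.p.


TE_max = W * g * mu
TE_max = 148 * 9.81 * 0.22
TE_max = 1451.88 * 0.22
TE_max = 319.4 kN

319.4


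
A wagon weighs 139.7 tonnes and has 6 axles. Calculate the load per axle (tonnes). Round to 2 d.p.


Load per axle = total weight / number of axles
Load = 139.7 / 6
Load = 23.28 tonnes

23.28


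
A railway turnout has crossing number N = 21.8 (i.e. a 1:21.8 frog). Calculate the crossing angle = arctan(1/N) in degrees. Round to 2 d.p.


1/N = 1/21.8 = 0.045872
angle = arctan(0.045872) = 0.045839 rad
angle = 0.045839 * 180/pi = 2.63 degrees

2.63


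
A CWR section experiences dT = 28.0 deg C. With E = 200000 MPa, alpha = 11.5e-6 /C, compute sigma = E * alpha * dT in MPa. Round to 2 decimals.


sigma = E * alpha * dT
sigma = 200000 * 11.5e-6 * 28.0
sigma = 2.3 * 28.0
sigma = 64.40 MPa

64.40


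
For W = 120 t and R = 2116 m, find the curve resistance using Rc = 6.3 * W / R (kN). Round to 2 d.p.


Rc = 6.3 * W / R
Rc = 6.3 * 120 / 2116
Rc = 756.0 / 2116
Rc = 0.36 kN

0.36


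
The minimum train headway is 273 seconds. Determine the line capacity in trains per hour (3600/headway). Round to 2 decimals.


Capacity = 3600 / headway
Capacity = 3600 / 273
Capacity = 13.19 trains/hour

13.19


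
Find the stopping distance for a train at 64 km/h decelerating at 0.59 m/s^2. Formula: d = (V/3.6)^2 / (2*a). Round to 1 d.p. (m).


Convert speed: V = 64 / 3.6 = 17.7778 m/s
V^2 = 316.0494
d = 316.0494 / (2 * 0.59)
d = 316.0494 / 1.18
d = 267.8 m

267.8


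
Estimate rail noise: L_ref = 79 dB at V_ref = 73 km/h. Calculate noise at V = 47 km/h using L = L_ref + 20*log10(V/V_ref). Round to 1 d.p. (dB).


V/V_ref = 47 / 73 = 0.643836
log10(0.643836) = -0.191225
20 * -0.191225 = -3.8245
L = 79 + -3.8245 = 75.2 dB

75.2


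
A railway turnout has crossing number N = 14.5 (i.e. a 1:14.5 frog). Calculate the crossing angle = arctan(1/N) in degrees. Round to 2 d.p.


1/N = 1/14.5 = 0.068966
angle = arctan(0.068966) = 0.068856 rad
angle = 0.068856 * 180/pi = 3.95 degrees

3.95


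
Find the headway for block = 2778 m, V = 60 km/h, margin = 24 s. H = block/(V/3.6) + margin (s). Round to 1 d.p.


V = 60 / 3.6 = 16.6667 m/s
Block traversal time = 2778 / 16.6667 = 166.68 s
Headway = 166.68 + 24
Headway = 190.7 s

190.7


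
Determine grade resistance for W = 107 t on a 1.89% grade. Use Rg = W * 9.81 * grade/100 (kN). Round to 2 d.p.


Rg = W * 9.81 * grade / 100
Rg = 107 * 9.81 * 1.89 / 100
Rg = 1049.67 * 0.0189
Rg = 19.84 kN

19.84


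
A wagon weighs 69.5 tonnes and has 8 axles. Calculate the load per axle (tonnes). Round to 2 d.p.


Load per axle = total weight / number of axles
Load = 69.5 / 8
Load = 8.69 tonnes

8.69


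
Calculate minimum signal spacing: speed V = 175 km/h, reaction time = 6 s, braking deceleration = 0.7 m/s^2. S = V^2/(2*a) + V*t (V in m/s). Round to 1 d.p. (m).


V = 175 / 3.6 = 48.6111 m/s
Braking distance = 48.6111^2 / (2*0.7) = 1687.8858 m
Sighting distance = 48.6111 * 6 = 291.6667 m
S = 1687.8858 + 291.6667 = 1979.6 m

1979.6


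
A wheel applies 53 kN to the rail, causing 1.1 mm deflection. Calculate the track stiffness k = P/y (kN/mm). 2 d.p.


Track stiffness k = P / y
k = 53 / 1.1
k = 48.18 kN/mm

48.18


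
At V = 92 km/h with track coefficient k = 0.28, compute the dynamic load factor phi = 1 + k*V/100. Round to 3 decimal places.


phi = 1 + k * V / 100
phi = 1 + 0.28 * 92 / 100
phi = 1 + 0.2576
phi = 1.258

1.258


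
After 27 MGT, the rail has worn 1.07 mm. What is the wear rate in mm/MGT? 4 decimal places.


Wear rate = total wear / cumulative tonnage
Rate = 1.07 / 27
Rate = 0.0396 mm/MGT

0.0396


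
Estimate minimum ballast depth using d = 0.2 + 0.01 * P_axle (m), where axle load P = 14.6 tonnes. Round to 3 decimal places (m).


d = 0.2 + 0.01 * 14.6
d = 0.2 + 0.146
d = 0.346 m

0.346


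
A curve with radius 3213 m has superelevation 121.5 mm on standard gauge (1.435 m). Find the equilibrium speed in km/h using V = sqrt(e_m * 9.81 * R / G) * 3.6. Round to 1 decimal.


Convert cant: e = 121.5 mm = 0.1215 m
V_ms = sqrt(0.1215 * 9.81 * 3213 / 1.435)
V_ms = sqrt(2668.726756) = 51.6597 m/s
V = 51.6597 * 3.6 = 186.0 km/h

186.0


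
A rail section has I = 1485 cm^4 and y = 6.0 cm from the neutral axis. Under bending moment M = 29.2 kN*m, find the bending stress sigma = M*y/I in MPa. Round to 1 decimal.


Convert units:
M = 29.2 kN*m = 29200000 N*mm
y = 6.0 cm = 60 mm
I = 1485 cm^4 = 14850000 mm^4
sigma = 29200000 * 60 / 14850000
sigma = 118.0 MPa

118.0


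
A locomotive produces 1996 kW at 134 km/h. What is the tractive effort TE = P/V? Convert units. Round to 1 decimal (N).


Convert: P = 1996 kW = 1996000 W
V = 134 / 3.6 = 37.2222 m/s
TE = 1996000 / 37.2222
TE = 53623.9 N

53623.9


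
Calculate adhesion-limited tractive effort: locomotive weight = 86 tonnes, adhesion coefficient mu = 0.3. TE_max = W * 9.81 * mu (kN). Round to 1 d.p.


TE_max = W * g * mu
TE_max = 86 * 9.81 * 0.3
TE_max = 843.66 * 0.3
TE_max = 253.1 kN

253.1


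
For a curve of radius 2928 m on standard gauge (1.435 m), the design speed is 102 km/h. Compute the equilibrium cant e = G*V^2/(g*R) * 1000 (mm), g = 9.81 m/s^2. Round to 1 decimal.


Convert speed: V = 102 / 3.6 = 28.3333 m/s
Apply formula: e = 1.435 * 28.3333^2 / (9.81 * 2928)
e = 1.435 * 802.7778 / 28723.68
e = 0.040106 m = 40.1 mm

40.1


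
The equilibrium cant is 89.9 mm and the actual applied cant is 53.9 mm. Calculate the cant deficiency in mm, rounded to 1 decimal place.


Cant deficiency = equilibrium cant - actual cant
CD = 89.9 - 53.9
CD = 36.0 mm

36.0


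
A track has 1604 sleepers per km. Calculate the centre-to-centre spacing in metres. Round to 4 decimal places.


Spacing = 1000 m / number of sleepers
Spacing = 1000 / 1604
Spacing = 0.6234 m

0.6234


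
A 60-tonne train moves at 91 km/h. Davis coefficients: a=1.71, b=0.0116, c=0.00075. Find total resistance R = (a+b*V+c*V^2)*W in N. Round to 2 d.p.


b*V = 0.0116 * 91 = 1.0556
c*V^2 = 0.00075 * 8281 = 6.21075
R_per_t = 1.71 + 1.0556 + 6.21075 = 8.97635 N/t
R_total = 8.97635 * 60 = 538.58 N

538.58


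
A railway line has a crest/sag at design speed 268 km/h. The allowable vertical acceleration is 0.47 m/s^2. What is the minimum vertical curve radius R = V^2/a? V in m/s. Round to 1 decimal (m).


Convert speed: V = 268 / 3.6 = 74.4444 m/s
V^2 = 5541.9753 m^2/s^2
R_v = 5541.9753 / 0.47
R_v = 11791.4 m

11791.4


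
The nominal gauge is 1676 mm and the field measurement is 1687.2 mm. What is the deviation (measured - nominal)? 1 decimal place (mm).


Deviation = measured - nominal
Deviation = 1687.2 - 1676
Deviation = 11.2 mm

11.2


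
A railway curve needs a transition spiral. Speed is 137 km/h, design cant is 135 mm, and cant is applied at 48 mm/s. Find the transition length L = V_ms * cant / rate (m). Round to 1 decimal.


Convert speed: V = 137 / 3.6 = 38.0556 m/s
L = 38.0556 * 135 / 48
L = 5137.5 / 48
L = 107.0 m

107.0


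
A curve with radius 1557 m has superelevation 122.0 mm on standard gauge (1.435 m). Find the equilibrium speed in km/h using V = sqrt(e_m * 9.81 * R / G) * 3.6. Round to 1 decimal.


Convert cant: e = 122.0 mm = 0.1220 m
V_ms = sqrt(0.1220 * 9.81 * 1557 / 1.435)
V_ms = sqrt(1298.570551) = 36.0357 m/s
V = 36.0357 * 3.6 = 129.7 km/h

129.7


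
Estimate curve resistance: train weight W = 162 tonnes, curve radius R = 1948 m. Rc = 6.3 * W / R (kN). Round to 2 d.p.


Rc = 6.3 * W / R
Rc = 6.3 * 162 / 1948
Rc = 1020.6 / 1948
Rc = 0.52 kN

0.52


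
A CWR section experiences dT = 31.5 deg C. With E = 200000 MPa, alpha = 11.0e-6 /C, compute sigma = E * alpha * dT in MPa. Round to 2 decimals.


sigma = E * alpha * dT
sigma = 200000 * 11.0e-6 * 31.5
sigma = 2.2 * 31.5
sigma = 69.30 MPa

69.30


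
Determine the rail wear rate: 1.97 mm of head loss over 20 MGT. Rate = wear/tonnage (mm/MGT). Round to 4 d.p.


Wear rate = total wear / cumulative tonnage
Rate = 1.97 / 20
Rate = 0.0985 mm/MGT

0.0985


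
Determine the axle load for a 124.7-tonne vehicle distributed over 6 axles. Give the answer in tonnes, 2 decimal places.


Load per axle = total weight / number of axles
Load = 124.7 / 6
Load = 20.78 tonnes

20.78


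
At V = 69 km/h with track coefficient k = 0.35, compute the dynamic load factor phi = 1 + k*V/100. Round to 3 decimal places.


phi = 1 + k * V / 100
phi = 1 + 0.35 * 69 / 100
phi = 1 + 0.2415
phi = 1.242

1.242


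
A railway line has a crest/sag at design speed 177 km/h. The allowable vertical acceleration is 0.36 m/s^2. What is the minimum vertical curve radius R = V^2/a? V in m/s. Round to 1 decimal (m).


Convert speed: V = 177 / 3.6 = 49.1667 m/s
V^2 = 2417.3611 m^2/s^2
R_v = 2417.3611 / 0.36
R_v = 6714.9 m

6714.9


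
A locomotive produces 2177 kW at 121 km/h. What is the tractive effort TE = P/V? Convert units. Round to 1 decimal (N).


Convert: P = 2177 kW = 2177000 W
V = 121 / 3.6 = 33.6111 m/s
TE = 2177000 / 33.6111
TE = 64770.2 N

64770.2


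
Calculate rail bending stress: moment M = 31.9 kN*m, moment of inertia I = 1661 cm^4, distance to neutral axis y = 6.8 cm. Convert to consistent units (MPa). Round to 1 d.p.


Convert units:
M = 31.9 kN*m = 31900000 N*mm
y = 6.8 cm = 68 mm
I = 1661 cm^4 = 16610000 mm^4
sigma = 31900000 * 68 / 16610000
sigma = 130.6 MPa

130.6


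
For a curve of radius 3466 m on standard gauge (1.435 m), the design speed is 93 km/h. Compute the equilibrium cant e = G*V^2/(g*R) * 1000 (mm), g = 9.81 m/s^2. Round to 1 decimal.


Convert speed: V = 93 / 3.6 = 25.8333 m/s
Apply formula: e = 1.435 * 25.8333^2 / (9.81 * 3466)
e = 1.435 * 667.3611 / 34001.46
e = 0.028165 m = 28.2 mm

28.2


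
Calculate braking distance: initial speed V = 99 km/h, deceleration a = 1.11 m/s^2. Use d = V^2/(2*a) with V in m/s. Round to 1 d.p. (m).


Convert speed: V = 99 / 3.6 = 27.5 m/s
V^2 = 756.25
d = 756.25 / (2 * 1.11)
d = 756.25 / 2.22
d = 340.7 m

340.7


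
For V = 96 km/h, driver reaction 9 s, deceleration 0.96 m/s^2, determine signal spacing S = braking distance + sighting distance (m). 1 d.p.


V = 96 / 3.6 = 26.6667 m/s
Braking distance = 26.6667^2 / (2*0.96) = 370.3704 m
Sighting distance = 26.6667 * 9 = 240.0 m
S = 370.3704 + 240.0 = 610.4 m

610.4


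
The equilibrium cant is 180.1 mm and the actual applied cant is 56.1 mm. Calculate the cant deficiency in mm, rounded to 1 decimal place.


Cant deficiency = equilibrium cant - actual cant
CD = 180.1 - 56.1
CD = 124.0 mm

124.0


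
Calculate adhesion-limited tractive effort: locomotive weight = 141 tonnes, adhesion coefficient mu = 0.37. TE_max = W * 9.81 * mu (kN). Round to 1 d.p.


TE_max = W * g * mu
TE_max = 141 * 9.81 * 0.37
TE_max = 1383.21 * 0.37
TE_max = 511.8 kN

511.8


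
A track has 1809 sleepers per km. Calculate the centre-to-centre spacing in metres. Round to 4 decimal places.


Spacing = 1000 m / number of sleepers
Spacing = 1000 / 1809
Spacing = 0.5528 m

0.5528


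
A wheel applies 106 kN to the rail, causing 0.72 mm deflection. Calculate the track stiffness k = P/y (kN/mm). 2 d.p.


Track stiffness k = P / y
k = 106 / 0.72
k = 147.22 kN/mm

147.22


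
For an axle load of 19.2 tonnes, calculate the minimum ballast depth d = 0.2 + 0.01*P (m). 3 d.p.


d = 0.2 + 0.01 * 19.2
d = 0.2 + 0.192
d = 0.392 m

0.392


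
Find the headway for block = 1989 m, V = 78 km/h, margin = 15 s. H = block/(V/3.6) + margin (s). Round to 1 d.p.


V = 78 / 3.6 = 21.6667 m/s
Block traversal time = 1989 / 21.6667 = 91.8 s
Headway = 91.8 + 15
Headway = 106.8 s

106.8


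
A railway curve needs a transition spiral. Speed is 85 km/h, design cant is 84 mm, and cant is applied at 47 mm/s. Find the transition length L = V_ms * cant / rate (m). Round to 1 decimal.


Convert speed: V = 85 / 3.6 = 23.6111 m/s
L = 23.6111 * 84 / 47
L = 1983.3333 / 47
L = 42.2 m

42.2


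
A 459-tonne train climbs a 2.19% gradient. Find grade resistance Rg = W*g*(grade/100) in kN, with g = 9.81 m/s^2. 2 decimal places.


Rg = W * 9.81 * grade / 100
Rg = 459 * 9.81 * 2.19 / 100
Rg = 4502.79 * 0.0219
Rg = 98.61 kN

98.61


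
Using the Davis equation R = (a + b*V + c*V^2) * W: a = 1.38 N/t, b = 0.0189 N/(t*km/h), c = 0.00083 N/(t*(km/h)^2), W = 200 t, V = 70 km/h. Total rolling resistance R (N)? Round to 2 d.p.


b*V = 0.0189 * 70 = 1.323
c*V^2 = 0.00083 * 4900 = 4.067
R_per_t = 1.38 + 1.323 + 4.067 = 6.77 N/t
R_total = 6.77 * 200 = 1354.00 N

1354.00


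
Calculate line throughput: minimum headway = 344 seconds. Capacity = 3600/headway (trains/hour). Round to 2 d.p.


Capacity = 3600 / headway
Capacity = 3600 / 344
Capacity = 10.47 trains/hour

10.47


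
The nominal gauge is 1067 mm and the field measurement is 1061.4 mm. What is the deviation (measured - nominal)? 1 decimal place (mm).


Deviation = measured - nominal
Deviation = 1061.4 - 1067
Deviation = -5.6 mm

-5.6


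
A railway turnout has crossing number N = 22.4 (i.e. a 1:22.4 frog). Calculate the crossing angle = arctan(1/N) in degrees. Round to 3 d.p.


1/N = 1/22.4 = 0.044643
angle = arctan(0.044643) = 0.044613 rad
angle = 0.044613 * 180/pi = 2.556 degrees

2.556


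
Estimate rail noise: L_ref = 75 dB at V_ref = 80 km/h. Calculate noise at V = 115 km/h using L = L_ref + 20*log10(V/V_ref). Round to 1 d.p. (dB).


V/V_ref = 115 / 80 = 1.4375
log10(1.4375) = 0.157608
20 * 0.157608 = 3.1522
L = 75 + 3.1522 = 78.2 dB

78.2


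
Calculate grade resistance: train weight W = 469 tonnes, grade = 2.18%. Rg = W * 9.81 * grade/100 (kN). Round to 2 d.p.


Rg = W * 9.81 * grade / 100
Rg = 469 * 9.81 * 2.18 / 100
Rg = 4600.89 * 0.0218
Rg = 100.30 kN

100.30


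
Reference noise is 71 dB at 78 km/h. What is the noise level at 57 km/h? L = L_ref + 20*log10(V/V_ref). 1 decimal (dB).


V/V_ref = 57 / 78 = 0.730769
log10(0.730769) = -0.13622
20 * -0.13622 = -2.7244
L = 71 + -2.7244 = 68.3 dB

68.3


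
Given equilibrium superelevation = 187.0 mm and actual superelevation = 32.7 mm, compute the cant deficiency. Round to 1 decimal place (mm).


Cant deficiency = equilibrium cant - actual cant
CD = 187.0 - 32.7
CD = 154.3 mm

154.3


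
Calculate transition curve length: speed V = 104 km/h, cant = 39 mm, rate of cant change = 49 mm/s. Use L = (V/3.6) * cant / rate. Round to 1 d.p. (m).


Convert speed: V = 104 / 3.6 = 28.8889 m/s
L = 28.8889 * 39 / 49
L = 1126.6667 / 49
L = 23.0 m

23.0


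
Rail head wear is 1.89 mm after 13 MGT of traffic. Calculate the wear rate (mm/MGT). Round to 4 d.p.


Wear rate = total wear / cumulative tonnage
Rate = 1.89 / 13
Rate = 0.1454 mm/MGT

0.1454


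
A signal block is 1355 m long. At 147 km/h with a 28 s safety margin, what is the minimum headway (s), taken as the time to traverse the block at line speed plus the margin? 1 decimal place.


V = 147 / 3.6 = 40.8333 m/s
Block traversal time = 1355 / 40.8333 = 33.1837 s
Headway = 33.1837 + 28
Headway = 61.2 s

61.2


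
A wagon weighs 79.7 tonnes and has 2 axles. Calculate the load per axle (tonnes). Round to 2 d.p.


Load per axle = total weight / number of axles
Load = 79.7 / 2
Load = 39.85 tonnes

39.85


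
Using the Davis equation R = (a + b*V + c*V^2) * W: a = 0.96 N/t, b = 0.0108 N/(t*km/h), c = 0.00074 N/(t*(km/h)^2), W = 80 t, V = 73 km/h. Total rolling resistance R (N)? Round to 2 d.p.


b*V = 0.0108 * 73 = 0.7884
c*V^2 = 0.00074 * 5329 = 3.94346
R_per_t = 0.96 + 0.7884 + 3.94346 = 5.69186 N/t
R_total = 5.69186 * 80 = 455.35 N

455.35


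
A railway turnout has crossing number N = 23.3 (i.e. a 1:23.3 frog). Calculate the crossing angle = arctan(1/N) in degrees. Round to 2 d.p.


1/N = 1/23.3 = 0.042918
angle = arctan(0.042918) = 0.042892 rad
angle = 0.042892 * 180/pi = 2.46 degrees

2.46


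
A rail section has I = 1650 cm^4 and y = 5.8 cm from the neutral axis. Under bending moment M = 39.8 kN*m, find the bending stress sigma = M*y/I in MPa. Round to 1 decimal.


Convert units:
M = 39.8 kN*m = 39800000 N*mm
y = 5.8 cm = 58 mm
I = 1650 cm^4 = 16500000 mm^4
sigma = 39800000 * 58 / 16500000
sigma = 139.9 MPa

139.9


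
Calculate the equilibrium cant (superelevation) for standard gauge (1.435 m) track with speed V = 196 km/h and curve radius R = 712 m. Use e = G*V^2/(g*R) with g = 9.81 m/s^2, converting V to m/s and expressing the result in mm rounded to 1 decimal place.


Convert speed: V = 196 / 3.6 = 54.4444 m/s
Apply formula: e = 1.435 * 54.4444^2 / (9.81 * 712)
e = 1.435 * 2964.1975 / 6984.72
e = 0.60899 m = 609.0 mm

609.0


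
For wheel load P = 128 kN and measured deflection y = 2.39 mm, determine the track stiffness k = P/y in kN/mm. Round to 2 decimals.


Track stiffness k = P / y
k = 128 / 2.39
k = 53.56 kN/mm

53.56


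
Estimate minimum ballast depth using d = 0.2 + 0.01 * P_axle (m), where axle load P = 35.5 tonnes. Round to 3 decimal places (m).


d = 0.2 + 0.01 * 35.5
d = 0.2 + 0.355
d = 0.555 m

0.555


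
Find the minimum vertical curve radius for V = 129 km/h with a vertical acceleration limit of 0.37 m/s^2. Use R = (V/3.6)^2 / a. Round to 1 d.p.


Convert speed: V = 129 / 3.6 = 35.8333 m/s
V^2 = 1284.0278 m^2/s^2
R_v = 1284.0278 / 0.37
R_v = 3470.3 m

3470.3


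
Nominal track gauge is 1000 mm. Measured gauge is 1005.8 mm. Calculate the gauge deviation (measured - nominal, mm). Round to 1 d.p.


Deviation = measured - nominal
Deviation = 1005.8 - 1000
Deviation = 5.8 mm

5.8


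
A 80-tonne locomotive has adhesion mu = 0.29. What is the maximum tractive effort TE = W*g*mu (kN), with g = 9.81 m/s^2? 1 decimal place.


TE_max = W * g * mu
TE_max = 80 * 9.81 * 0.29
TE_max = 784.8 * 0.29
TE_max = 227.6 kN

227.6


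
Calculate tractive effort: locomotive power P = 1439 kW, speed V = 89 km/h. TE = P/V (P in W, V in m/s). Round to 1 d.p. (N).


Convert: P = 1439 kW = 1439000 W
V = 89 / 3.6 = 24.7222 m/s
TE = 1439000 / 24.7222
TE = 58206.7 N

58206.7


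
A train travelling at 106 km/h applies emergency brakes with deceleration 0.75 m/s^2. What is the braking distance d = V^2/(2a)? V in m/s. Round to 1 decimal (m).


Convert speed: V = 106 / 3.6 = 29.4444 m/s
V^2 = 866.9753
d = 866.9753 / (2 * 0.75)
d = 866.9753 / 1.5
d = 578.0 m

578.0


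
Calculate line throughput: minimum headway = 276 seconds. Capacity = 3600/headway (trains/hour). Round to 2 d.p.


Capacity = 3600 / headway
Capacity = 3600 / 276
Capacity = 13.04 trains/hour

13.04


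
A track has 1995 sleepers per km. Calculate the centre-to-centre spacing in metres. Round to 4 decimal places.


Spacing = 1000 m / number of sleepers
Spacing = 1000 / 1995
Spacing = 0.5013 m

0.5013


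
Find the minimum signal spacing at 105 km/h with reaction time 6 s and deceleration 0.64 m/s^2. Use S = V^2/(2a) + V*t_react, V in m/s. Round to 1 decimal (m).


V = 105 / 3.6 = 29.1667 m/s
Braking distance = 29.1667^2 / (2*0.64) = 664.605 m
Sighting distance = 29.1667 * 6 = 175.0 m
S = 664.605 + 175.0 = 839.6 m

839.6


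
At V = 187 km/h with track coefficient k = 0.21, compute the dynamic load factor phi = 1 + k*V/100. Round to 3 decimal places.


phi = 1 + k * V / 100
phi = 1 + 0.21 * 187 / 100
phi = 1 + 0.3927
phi = 1.393

1.393


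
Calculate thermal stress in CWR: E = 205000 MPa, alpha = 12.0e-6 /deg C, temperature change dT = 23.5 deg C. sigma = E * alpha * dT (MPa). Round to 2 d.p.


sigma = E * alpha * dT
sigma = 205000 * 12.0e-6 * 23.5
sigma = 2.46 * 23.5
sigma = 57.81 MPa

57.81


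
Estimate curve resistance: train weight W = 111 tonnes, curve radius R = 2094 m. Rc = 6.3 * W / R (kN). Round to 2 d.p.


Rc = 6.3 * W / R
Rc = 6.3 * 111 / 2094
Rc = 699.3 / 2094
Rc = 0.33 kN

0.33


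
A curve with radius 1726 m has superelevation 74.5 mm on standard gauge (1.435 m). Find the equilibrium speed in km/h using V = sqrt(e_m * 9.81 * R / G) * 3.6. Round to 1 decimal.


Convert cant: e = 74.5 mm = 0.0745 m
V_ms = sqrt(0.0745 * 9.81 * 1726 / 1.435)
V_ms = sqrt(879.051199) = 29.6488 m/s
V = 29.6488 * 3.6 = 106.7 km/h

106.7


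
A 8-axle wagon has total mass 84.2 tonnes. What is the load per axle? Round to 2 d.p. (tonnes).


Load per axle = total weight / number of axles
Load = 84.2 / 8
Load = 10.53 tonnes

10.53


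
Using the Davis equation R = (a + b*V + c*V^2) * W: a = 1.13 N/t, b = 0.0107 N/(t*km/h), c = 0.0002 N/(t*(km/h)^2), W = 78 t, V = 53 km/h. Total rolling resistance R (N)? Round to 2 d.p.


b*V = 0.0107 * 53 = 0.5671
c*V^2 = 0.0002 * 2809 = 0.5618
R_per_t = 1.13 + 0.5671 + 0.5618 = 2.2589 N/t
R_total = 2.2589 * 78 = 176.19 N

176.19


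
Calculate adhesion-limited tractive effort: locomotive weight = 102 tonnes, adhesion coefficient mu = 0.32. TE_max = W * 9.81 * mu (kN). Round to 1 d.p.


TE_max = W * g * mu
TE_max = 102 * 9.81 * 0.32
TE_max = 1000.62 * 0.32
TE_max = 320.2 kN

320.2


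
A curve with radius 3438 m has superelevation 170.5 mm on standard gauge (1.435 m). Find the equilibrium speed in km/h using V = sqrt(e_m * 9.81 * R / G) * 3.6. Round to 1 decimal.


Convert cant: e = 170.5 mm = 0.1705 m
V_ms = sqrt(0.1705 * 9.81 * 3438 / 1.435)
V_ms = sqrt(4007.25853) = 63.3029 m/s
V = 63.3029 * 3.6 = 227.9 km/h

227.9


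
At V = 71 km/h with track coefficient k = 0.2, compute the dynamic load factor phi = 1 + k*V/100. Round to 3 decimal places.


phi = 1 + k * V / 100
phi = 1 + 0.2 * 71 / 100
phi = 1 + 0.142
phi = 1.142

1.142


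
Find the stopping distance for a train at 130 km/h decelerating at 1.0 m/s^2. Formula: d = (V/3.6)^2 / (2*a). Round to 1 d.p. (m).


Convert speed: V = 130 / 3.6 = 36.1111 m/s
V^2 = 1304.0123
d = 1304.0123 / (2 * 1.0)
d = 1304.0123 / 2.0
d = 652.0 m

652.0


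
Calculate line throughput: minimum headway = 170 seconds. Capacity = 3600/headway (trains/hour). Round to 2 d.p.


Capacity = 3600 / headway
Capacity = 3600 / 170
Capacity = 21.18 trains/hour

21.18


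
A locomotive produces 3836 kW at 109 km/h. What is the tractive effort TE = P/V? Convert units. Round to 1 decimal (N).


Convert: P = 3836 kW = 3836000 W
V = 109 / 3.6 = 30.2778 m/s
TE = 3836000 / 30.2778
TE = 126693.6 N

126693.6


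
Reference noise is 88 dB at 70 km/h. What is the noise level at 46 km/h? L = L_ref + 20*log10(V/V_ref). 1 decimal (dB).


V/V_ref = 46 / 70 = 0.657143
log10(0.657143) = -0.18234
20 * -0.18234 = -3.6468
L = 88 + -3.6468 = 84.4 dB

84.4


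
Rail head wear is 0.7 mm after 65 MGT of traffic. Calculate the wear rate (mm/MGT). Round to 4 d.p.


Wear rate = total wear / cumulative tonnage
Rate = 0.7 / 65
Rate = 0.0108 mm/MGT

0.0108


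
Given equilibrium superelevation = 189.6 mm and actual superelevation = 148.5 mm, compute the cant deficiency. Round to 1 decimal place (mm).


Cant deficiency = equilibrium cant - actual cant
CD = 189.6 - 148.5
CD = 41.1 mm

41.1


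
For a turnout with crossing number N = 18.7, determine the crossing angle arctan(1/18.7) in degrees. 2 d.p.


1/N = 1/18.7 = 0.053476
angle = arctan(0.053476) = 0.053425 rad
angle = 0.053425 * 180/pi = 3.06 degrees

3.06


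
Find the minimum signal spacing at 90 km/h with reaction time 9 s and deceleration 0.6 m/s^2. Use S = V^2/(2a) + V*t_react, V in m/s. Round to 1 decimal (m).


V = 90 / 3.6 = 25.0 m/s
Braking distance = 25.0^2 / (2*0.6) = 520.8333 m
Sighting distance = 25.0 * 9 = 225.0 m
S = 520.8333 + 225.0 = 745.8 m

745.8


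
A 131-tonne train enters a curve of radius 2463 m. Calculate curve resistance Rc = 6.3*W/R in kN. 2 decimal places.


Rc = 6.3 * W / R
Rc = 6.3 * 131 / 2463
Rc = 825.3 / 2463
Rc = 0.34 kN

0.34


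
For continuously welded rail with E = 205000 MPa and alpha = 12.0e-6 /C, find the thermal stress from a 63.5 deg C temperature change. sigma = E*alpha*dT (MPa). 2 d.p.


sigma = E * alpha * dT
sigma = 205000 * 12.0e-6 * 63.5
sigma = 2.46 * 63.5
sigma = 156.21 MPa

156.21


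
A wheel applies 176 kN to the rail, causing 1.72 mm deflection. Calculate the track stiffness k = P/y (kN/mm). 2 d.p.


Track stiffness k = P / y
k = 176 / 1.72
k = 102.33 kN/mm

102.33


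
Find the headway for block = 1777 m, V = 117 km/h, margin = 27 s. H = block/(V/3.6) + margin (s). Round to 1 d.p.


V = 117 / 3.6 = 32.5 m/s
Block traversal time = 1777 / 32.5 = 54.6769 s
Headway = 54.6769 + 27
Headway = 81.7 s

81.7


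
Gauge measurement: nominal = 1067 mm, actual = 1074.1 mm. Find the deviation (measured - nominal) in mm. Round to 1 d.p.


Deviation = measured - nominal
Deviation = 1074.1 - 1067
Deviation = 7.1 mm

7.1


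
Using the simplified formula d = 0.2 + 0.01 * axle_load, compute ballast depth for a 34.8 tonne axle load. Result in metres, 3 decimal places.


d = 0.2 + 0.01 * 34.8
d = 0.2 + 0.348
d = 0.548 m

0.548


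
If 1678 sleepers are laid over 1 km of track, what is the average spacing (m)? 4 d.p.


Spacing = 1000 m / number of sleepers
Spacing = 1000 / 1678
Spacing = 0.5959 m

0.5959


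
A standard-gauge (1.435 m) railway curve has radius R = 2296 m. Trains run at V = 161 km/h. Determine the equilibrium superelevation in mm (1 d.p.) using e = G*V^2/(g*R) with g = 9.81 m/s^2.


Convert speed: V = 161 / 3.6 = 44.7222 m/s
Apply formula: e = 1.435 * 44.7222^2 / (9.81 * 2296)
e = 1.435 * 2000.0772 / 22523.76
e = 0.127426 m = 127.4 mm

127.4


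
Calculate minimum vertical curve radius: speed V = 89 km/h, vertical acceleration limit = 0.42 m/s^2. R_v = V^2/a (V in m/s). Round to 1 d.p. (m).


Convert speed: V = 89 / 3.6 = 24.7222 m/s
V^2 = 611.1883 m^2/s^2
R_v = 611.1883 / 0.42
R_v = 1455.2 m

1455.2


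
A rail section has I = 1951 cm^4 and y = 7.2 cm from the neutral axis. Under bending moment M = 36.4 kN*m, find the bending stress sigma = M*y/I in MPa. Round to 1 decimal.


Convert units:
M = 36.4 kN*m = 36400000 N*mm
y = 7.2 cm = 72 mm
I = 1951 cm^4 = 19510000 mm^4
sigma = 36400000 * 72 / 19510000
sigma = 134.3 MPa

134.3


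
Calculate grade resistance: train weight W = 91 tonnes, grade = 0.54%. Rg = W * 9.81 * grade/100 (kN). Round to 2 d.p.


Rg = W * 9.81 * grade / 100
Rg = 91 * 9.81 * 0.54 / 100
Rg = 892.71 * 0.0054
Rg = 4.82 kN

4.82


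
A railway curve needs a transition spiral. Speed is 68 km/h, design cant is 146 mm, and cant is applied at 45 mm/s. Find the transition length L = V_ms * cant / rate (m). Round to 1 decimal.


Convert speed: V = 68 / 3.6 = 18.8889 m/s
L = 18.8889 * 146 / 45
L = 2757.7778 / 45
L = 61.3 m

61.3


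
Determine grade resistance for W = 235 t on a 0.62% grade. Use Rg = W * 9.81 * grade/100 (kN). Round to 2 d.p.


Rg = W * 9.81 * grade / 100
Rg = 235 * 9.81 * 0.62 / 100
Rg = 2305.35 * 0.0062
Rg = 14.29 kN

14.29


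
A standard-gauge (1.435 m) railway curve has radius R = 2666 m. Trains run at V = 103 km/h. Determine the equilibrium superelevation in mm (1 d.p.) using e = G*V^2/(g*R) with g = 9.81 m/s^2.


Convert speed: V = 103 / 3.6 = 28.6111 m/s
Apply formula: e = 1.435 * 28.6111^2 / (9.81 * 2666)
e = 1.435 * 818.5957 / 26153.46
e = 0.044915 m = 44.9 mm

44.9


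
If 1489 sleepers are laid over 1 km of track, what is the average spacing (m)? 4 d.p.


Spacing = 1000 m / number of sleepers
Spacing = 1000 / 1489
Spacing = 0.6716 m

0.6716


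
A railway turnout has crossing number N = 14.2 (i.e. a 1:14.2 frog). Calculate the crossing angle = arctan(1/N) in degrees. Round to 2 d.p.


1/N = 1/14.2 = 0.070423
angle = arctan(0.070423) = 0.070306 rad
angle = 0.070306 * 180/pi = 4.03 degrees

4.03


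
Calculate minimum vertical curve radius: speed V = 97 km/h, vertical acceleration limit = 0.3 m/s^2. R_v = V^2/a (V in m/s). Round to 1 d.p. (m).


Convert speed: V = 97 / 3.6 = 26.9444 m/s
V^2 = 726.0031 m^2/s^2
R_v = 726.0031 / 0.3
R_v = 2420.0 m

2420.0


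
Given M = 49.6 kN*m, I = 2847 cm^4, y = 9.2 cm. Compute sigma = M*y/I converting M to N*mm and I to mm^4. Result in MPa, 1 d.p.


Convert units:
M = 49.6 kN*m = 49600000 N*mm
y = 9.2 cm = 92 mm
I = 2847 cm^4 = 28470000 mm^4
sigma = 49600000 * 92 / 28470000
sigma = 160.3 MPa

160.3


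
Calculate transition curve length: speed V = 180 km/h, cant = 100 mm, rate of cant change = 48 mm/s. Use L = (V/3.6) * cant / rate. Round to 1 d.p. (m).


Convert speed: V = 180 / 3.6 = 50.0 m/s
L = 50.0 * 100 / 48
L = 5000.0 / 48
L = 104.2 m

104.2


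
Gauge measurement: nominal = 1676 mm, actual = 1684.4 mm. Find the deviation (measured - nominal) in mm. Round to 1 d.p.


Deviation = measured - nominal
Deviation = 1684.4 - 1676
Deviation = 8.4 mm

8.4


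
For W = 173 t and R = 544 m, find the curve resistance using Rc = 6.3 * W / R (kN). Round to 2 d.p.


Rc = 6.3 * W / R
Rc = 6.3 * 173 / 544
Rc = 1089.9 / 544
Rc = 2.00 kN

2.00


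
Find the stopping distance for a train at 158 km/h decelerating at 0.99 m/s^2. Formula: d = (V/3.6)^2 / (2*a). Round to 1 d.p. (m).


Convert speed: V = 158 / 3.6 = 43.8889 m/s
V^2 = 1926.2346
d = 1926.2346 / (2 * 0.99)
d = 1926.2346 / 1.98
d = 972.8 m

972.8


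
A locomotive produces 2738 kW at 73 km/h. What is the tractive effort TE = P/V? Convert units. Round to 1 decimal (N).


Convert: P = 2738 kW = 2738000 W
V = 73 / 3.6 = 20.2778 m/s
TE = 2738000 / 20.2778
TE = 135024.7 N

135024.7


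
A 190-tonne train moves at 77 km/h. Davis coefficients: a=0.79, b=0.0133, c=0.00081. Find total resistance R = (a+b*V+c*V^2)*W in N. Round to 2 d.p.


b*V = 0.0133 * 77 = 1.0241
c*V^2 = 0.00081 * 5929 = 4.80249
R_per_t = 0.79 + 1.0241 + 4.80249 = 6.61659 N/t
R_total = 6.61659 * 190 = 1257.15 N

1257.15
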